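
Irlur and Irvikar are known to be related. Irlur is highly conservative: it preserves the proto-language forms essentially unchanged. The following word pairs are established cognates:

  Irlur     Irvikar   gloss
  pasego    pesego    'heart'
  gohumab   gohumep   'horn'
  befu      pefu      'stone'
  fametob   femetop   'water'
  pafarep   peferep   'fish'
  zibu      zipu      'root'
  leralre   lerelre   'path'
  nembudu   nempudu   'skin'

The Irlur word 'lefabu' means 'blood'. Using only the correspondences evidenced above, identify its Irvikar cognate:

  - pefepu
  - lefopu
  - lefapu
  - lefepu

gohumab ~ gohumep — Irlur a corresponds to Irvikar e after a consonant, before a labial obstruent.
zibu ~ zipu — Irlur b corresponds to Irvikar p between vowels (before a back vowel).
Applying these to Irlur 'lefabu':
  lefabu → lefebu   (a→e after a consonant, before a labial obstruent)
  lefebu → lefepu   (b→p between vowels (before a back vowel))
So the Irvikar cognate is 'lefepu'.

lefepu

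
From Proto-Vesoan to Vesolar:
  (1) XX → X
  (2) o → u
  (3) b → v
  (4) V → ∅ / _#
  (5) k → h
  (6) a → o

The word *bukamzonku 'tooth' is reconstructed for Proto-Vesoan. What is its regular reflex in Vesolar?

Vesolar: *bukamzonku
  bukamzonku (rule 1 does not apply)
  bukamzonku → bukamzunku   [vowel merger]
  bukamzunku → vukamzunku   [unconditioned shift]
  vukamzunku → vukamzunk   [apocope]
  vukamzunk → vuhamzunh   [unconditioned shift]
  vuhamzunh → vuhomzunh   [vowel merger]
  giving Vesolar vuhomzunh.

vuhomzunh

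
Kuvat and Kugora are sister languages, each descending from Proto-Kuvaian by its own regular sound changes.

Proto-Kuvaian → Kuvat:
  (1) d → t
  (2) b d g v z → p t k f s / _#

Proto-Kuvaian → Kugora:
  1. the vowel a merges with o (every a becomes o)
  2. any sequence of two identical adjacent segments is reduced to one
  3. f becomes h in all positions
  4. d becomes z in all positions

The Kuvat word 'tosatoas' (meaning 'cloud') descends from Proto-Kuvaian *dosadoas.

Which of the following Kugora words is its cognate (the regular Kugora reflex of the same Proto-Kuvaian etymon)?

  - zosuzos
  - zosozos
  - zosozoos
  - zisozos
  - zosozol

zosozos

Kugora: *dosadoas > dosodoos > dosodos > zosozos  (by vowel merger, degemination, unconditioned shift)
Among the options, 'zosozos' alone shows every Kugora change applied in order.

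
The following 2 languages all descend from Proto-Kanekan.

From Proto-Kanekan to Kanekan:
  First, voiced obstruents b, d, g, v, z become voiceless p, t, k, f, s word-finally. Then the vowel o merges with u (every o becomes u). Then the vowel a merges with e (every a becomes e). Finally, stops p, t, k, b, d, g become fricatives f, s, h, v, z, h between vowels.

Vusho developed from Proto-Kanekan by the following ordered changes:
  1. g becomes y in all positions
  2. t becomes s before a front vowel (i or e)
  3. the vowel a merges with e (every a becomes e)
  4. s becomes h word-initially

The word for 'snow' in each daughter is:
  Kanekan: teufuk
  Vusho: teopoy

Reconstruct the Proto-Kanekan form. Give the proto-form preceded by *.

*taopog

Position 2: Kanekan has e, Vusho has e. Taking the neighbouring segments as reconstructed: Kanekan e could go back to *a or *e; Vusho e can only go back to *a — the one source consistent with every daughter is *a.
Position 4: Kanekan has f, Vusho has p. Vusho preserves p here (none of its changes turn any other segment into p), so the proto-segment is *p.
Position 3: Kanekan has u, Vusho has o. Vusho preserves o here (none of its changes turn any other segment into o), so the proto-segment is *o.
This points to *taopog. Verify forward in each daughter:
Kanekan: *taopog
  taopog → taopok   [final devoicing]
  taopok → taupuk   [vowel merger]
  taupuk → teupuk   [vowel merger]
  teupuk → teufuk   [intervocalic lenition]
  giving Kanekan teufuk.
Vusho: *taopog > taopoy > teopoy  (by unconditioned shift, vowel merger)
*taopog is the unique common source.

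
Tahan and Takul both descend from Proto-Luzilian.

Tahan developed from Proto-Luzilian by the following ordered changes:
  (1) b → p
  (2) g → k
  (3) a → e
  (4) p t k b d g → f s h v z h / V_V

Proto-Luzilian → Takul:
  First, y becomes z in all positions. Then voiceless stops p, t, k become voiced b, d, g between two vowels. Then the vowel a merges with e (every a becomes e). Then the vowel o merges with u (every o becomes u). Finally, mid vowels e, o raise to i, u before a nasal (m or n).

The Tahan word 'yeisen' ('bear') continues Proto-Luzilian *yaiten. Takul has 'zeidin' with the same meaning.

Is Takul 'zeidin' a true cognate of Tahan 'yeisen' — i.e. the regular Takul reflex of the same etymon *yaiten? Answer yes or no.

yes

Derive the expected Takul reflex of *yaiten:
Takul: *yaiten > zaiten > zaiden > zeiden > zeidin  (by unconditioned shift, intervocalic voicing, vowel merger, pre-nasal raising)
Takul 'zeidin' matches the regular reflex exactly, so the pair is cognate.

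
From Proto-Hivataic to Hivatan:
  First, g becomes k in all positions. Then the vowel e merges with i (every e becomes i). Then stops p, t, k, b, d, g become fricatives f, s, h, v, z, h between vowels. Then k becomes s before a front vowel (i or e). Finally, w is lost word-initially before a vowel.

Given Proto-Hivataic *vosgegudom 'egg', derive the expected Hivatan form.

vossihuzom

Hivatan: *vosgegudom > voskekudom > voskikudom > voskihuzom > vossihuzom  (by unconditioned shift, vowel merger, intervocalic lenition, palatalisation)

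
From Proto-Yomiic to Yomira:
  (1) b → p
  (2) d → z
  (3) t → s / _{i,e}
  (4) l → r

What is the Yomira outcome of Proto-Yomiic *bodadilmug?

pozazirmug

Yomira: start from *bodadilmug.
  rule 1 (unconditioned shift): bodadilmug → podadilmug
  rule 2 (unconditioned shift): podadilmug → pozazilmug
  rule 3: no change — pozazilmug
  rule 4 (unconditioned shift): pozazilmug → pozazirmug
  ⇒ Yomira pozazirmug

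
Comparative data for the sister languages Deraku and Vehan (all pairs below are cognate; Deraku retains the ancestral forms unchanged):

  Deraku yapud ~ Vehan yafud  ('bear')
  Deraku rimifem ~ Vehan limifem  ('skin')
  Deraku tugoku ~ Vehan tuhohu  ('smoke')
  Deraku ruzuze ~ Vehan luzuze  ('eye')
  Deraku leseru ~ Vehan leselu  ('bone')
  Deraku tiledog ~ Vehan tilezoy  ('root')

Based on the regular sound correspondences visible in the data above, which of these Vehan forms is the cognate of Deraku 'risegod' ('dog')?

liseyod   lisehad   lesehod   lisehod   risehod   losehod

lisehod

rimifem ~ limifem — Deraku r corresponds to Vehan l word-initially before a front vowel.
tugoku ~ tuhohu — Deraku g corresponds to Vehan h between vowels (before a back vowel).
Applying these to Deraku 'risegod':
  risegod → lisegod   (r→l word-initially before a front vowel)
  lisegod → lisehod   (g→h between vowels (before a back vowel))
So the Vehan cognate is 'lisehod'.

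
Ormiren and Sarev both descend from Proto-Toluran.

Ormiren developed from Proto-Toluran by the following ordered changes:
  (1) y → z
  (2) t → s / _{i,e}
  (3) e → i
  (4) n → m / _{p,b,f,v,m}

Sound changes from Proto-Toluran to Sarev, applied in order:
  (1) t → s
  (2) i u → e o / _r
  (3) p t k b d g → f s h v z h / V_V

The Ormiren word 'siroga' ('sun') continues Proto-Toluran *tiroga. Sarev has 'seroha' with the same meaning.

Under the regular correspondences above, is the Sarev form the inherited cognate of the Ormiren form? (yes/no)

Derive the expected Sarev reflex of *tiroga:
Sarev: *tiroga
  tiroga → siroga   [unconditioned shift]
  siroga → seroga   [pre-rhotic lowering]
  seroga → seroha   [intervocalic lenition]
  giving Sarev seroha.
Sarev 'seroha' matches the regular reflex exactly, so the pair is cognate.

yes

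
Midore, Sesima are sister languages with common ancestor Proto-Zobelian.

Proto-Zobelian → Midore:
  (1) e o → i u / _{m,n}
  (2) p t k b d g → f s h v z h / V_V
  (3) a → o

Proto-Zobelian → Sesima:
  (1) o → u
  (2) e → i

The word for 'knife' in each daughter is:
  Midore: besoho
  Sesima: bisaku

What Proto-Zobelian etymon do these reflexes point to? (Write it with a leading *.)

*besako

Position 2: Midore has e, Sesima has i. Midore preserves e here (none of its changes turn any other segment into e), so the proto-segment is *e.
Position 6: Midore has o, Sesima has u. Taking the neighbouring segments as reconstructed: Midore o could go back to *a or *o; Sesima u could go back to *o or *u — the one source consistent with every daughter is *o.
Position 5: Midore has h, Sesima has k. Sesima preserves k here (none of its changes turn any other segment into k), so the proto-segment is *k.
Verify the candidate proto-form against each daughter:
Midore: *besako > besaho > besoho  (by intervocalic lenition, vowel merger)
Sesima: *besako
  besako → besaku   [vowel merger]
  besaku → bisaku   [vowel merger]
  giving Sesima bisaku.
No other proto-form is consistent with every reflex, so the reconstruction is *besako.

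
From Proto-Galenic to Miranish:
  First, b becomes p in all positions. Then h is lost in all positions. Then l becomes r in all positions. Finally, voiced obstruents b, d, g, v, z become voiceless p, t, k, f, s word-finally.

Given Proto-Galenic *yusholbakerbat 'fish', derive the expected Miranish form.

yusorpakerpat

Miranish: *yusholbakerbat
  yusholbakerbat → yusholpakerpat   [unconditioned shift]
  yusholpakerpat → yusolpakerpat   [h-loss]
  yusolpakerpat → yusorpakerpat   [unconditioned shift]
  yusorpakerpat (rule 4 does not apply)
  giving Miranish yusorpakerpat.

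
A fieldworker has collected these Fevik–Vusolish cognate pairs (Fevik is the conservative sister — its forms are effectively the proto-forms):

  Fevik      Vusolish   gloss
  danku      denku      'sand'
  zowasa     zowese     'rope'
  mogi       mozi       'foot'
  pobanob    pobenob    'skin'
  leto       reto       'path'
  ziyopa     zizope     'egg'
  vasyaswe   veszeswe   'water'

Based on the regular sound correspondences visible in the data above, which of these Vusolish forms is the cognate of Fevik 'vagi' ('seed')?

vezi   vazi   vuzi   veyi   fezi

vezi

zowasa ~ zowese, vasyaswe ~ veszeswe — Fevik a corresponds to Vusolish e after a consonant, before a consonant other than r, m, n, p, b, f, v.
mogi ~ mozi — Fevik g corresponds to Vusolish z between vowels (before a front vowel).
Applying these to Fevik 'vagi':
  vagi → vegi   (a→e after a consonant, before a consonant other than r, m, n, p, b, f, v)
  vegi → vezi   (g→z between vowels (before a front vowel))
So the Vusolish cognate is 'vezi'.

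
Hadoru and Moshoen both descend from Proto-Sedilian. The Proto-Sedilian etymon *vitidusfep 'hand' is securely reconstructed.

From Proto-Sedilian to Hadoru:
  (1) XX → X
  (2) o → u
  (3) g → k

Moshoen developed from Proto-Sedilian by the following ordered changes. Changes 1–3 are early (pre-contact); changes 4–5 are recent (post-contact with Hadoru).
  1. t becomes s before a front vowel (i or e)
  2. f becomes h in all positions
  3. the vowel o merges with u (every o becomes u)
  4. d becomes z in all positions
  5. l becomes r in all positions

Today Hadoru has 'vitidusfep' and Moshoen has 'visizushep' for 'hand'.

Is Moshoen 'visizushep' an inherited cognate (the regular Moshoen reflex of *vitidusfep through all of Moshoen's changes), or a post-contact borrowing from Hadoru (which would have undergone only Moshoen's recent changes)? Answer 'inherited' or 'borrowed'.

inherited

If inherited, *vitidusfep would pass through all of Moshoen's changes:
Moshoen: *vitidusfep
  vitidusfep → visidusfep   [palatalisation]
  visidusfep → visidushep   [unconditioned shift]
  visidushep (rule 3 does not apply)
  visidushep → visizushep   [unconditioned shift]
  visizushep (rule 5 does not apply)
  giving Moshoen visizushep.
If borrowed from Hadoru 'vitidusfep' after the early changes, it would undergo only the recent ones:
  rule 4 (unconditioned shift): vitidusfep → vitizusfep
  rule 5 (unconditioned shift): no change (vitizusfep)
  ⇒ as a loan: vitizusfep
Moshoen 'visizushep' matches the inherited outcome exactly, so it is an inherited cognate, not a loan.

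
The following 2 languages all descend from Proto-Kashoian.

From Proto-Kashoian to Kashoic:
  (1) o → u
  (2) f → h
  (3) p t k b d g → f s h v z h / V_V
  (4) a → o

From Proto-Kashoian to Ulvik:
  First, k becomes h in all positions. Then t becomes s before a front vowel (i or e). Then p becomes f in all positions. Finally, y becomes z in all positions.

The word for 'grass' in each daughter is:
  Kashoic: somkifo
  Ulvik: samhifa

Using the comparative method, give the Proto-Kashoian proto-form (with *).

Position 6: Kashoic has f, Ulvik has f. In Kashoic, f can only continue *p, so the proto-segment is *p.
Position 2: Kashoic has o, Ulvik has a. Ulvik preserves a here (none of its changes turn any other segment into a), so the proto-segment is *a.
Verify the candidate proto-form against each daughter:
Kashoic: *samkipa > samkifa > somkifo  (by intervocalic lenition, vowel merger)
Ulvik: *samkipa
  samkipa → samhipa   [unconditioned shift]
  samhipa (rule 2 does not apply)
  samhipa → samhifa   [unconditioned shift]
  samhifa (rule 4 does not apply)
  giving Ulvik samhifa.
No other proto-form is consistent with every reflex, so the reconstruction is *samkipa.

*samkipa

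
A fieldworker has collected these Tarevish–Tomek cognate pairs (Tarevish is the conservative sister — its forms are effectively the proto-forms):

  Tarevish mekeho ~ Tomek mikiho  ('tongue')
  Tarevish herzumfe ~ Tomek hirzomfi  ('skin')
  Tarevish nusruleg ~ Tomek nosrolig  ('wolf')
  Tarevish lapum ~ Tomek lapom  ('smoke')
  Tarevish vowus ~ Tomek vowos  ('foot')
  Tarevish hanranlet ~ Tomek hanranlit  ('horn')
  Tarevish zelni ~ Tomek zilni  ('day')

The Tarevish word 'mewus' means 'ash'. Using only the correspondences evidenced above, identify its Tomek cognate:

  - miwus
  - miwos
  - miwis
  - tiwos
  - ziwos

miwos

mekeho ~ mikiho, nusruleg ~ nosrolig — Tarevish e corresponds to Tomek i after a consonant, before a consonant other than r, m, n, p, b, f, v.
nusruleg ~ nosrolig, vowus ~ vowos — Tarevish u corresponds to Tomek o after a consonant, before a consonant other than r, m, n, p, b, f, v.
Applying these to Tarevish 'mewus':
  mewus → miwus   (e→i after a consonant, before a consonant other than r, m, n, p, b, f, v)
  miwus → miwos   (u→o after a consonant, before a consonant other than r, m, n, p, b, f, v)
So the Tomek cognate is 'miwos'.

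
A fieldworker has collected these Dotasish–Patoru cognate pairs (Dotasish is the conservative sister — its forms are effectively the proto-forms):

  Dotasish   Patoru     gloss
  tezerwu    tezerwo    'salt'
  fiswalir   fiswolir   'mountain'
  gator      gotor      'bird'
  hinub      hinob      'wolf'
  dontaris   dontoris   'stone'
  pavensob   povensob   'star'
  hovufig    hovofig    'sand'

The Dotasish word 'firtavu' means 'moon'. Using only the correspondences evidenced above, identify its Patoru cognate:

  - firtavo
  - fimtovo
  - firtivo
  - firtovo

firtovo

pavensob ~ povensob — Dotasish a corresponds to Patoru o after a consonant, before a labial obstruent.
tezerwu ~ tezerwo — Dotasish u corresponds to Patoru o word-finally.
Applying these to Dotasish 'firtavu':
  firtavu → firtovu   (a→o after a consonant, before a labial obstruent)
  firtovu → firtovo   (u→o word-finally)
So the Patoru cognate is 'firtovo'.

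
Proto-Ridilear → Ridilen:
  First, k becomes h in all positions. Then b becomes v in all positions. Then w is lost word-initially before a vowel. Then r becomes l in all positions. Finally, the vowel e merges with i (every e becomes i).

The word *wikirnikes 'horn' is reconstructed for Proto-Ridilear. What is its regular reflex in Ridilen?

ihilnihis

Ridilen: *wikirnikes
  wikirnikes → wihirnihes   [unconditioned shift]
  wihirnihes (rule 2 does not apply)
  wihirnihes → ihirnihes   [glide loss]
  ihirnihes → ihilnihes   [unconditioned shift]
  ihilnihes → ihilnihis   [vowel merger]
  giving Ridilen ihilnihis.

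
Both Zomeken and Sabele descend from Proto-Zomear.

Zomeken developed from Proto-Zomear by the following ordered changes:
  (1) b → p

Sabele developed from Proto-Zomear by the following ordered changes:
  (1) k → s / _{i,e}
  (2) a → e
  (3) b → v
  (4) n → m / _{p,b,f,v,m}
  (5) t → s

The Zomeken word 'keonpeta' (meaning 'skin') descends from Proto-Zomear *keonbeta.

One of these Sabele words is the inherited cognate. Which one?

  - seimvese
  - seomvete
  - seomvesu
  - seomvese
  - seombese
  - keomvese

seomvese

Sabele: *keonbeta
  keonbeta → seonbeta   [palatalisation]
  seonbeta → seonbete   [vowel merger]
  seonbete → seonvete   [unconditioned shift]
  seonvete → seomvete   [nasal place assimilation]
  seomvete → seomvese   [unconditioned shift]
  giving Sabele seomvese.
Among the options, 'seomvese' alone shows every Sabele change applied in order.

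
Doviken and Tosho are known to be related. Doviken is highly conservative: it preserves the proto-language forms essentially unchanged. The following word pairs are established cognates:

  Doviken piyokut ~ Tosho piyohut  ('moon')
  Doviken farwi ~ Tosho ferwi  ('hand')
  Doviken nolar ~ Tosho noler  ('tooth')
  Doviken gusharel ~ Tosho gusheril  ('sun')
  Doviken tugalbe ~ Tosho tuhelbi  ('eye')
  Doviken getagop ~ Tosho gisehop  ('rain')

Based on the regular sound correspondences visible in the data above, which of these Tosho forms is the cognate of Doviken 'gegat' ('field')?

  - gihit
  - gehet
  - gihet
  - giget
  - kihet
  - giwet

gihet

gusharel ~ gusheril, getagop ~ gisehop — Doviken e corresponds to Tosho i after a consonant, before a consonant other than r, m, n, p, b, f, v.
tugalbe ~ tuhelbi — Doviken g corresponds to Tosho h between vowels (before a back vowel).
tugalbe ~ tuhelbi, getagop ~ gisehop — Doviken a corresponds to Tosho e after a consonant, before a consonant other than r, m, n, p, b, f, v.
Applying these to Doviken 'gegat':
  gegat → gigat   (e→i after a consonant, before a consonant other than r, m, n, p, b, f, v)
  gigat → gihat   (g→h between vowels (before a back vowel))
  gihat → gihet   (a→e after a consonant, before a consonant other than r, m, n, p, b, f, v)
So the Tosho cognate is 'gihet'.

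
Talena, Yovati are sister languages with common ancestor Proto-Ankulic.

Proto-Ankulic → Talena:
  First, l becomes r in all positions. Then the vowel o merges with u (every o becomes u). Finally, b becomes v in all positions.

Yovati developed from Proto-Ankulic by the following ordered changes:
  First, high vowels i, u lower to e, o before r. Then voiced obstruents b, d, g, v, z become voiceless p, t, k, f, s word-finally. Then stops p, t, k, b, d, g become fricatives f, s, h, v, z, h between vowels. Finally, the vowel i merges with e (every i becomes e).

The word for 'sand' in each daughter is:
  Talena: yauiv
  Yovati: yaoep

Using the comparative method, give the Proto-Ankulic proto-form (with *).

Position 4: Talena has i, Yovati has e. Talena preserves i here (none of its changes turn any other segment into i), so the proto-segment is *i.
Position 5: Talena has v, Yovati has p. Taking the neighbouring segments as reconstructed: Talena v could go back to *b or *v; Yovati p could go back to *p or *b — the one source consistent with every daughter is *b.
Position 3: Talena has u, Yovati has o. Taking the neighbouring segments as reconstructed: Talena u could go back to *o or *u; Yovati o can only go back to *o — the one source consistent with every daughter is *o.
The remaining positions agree across the daughters. Check the candidate against every language:
Talena: start from *yaoib.
  rule 1: no change — yaoib
  rule 2 (vowel merger): yaoib → yauib
  rule 3 (unconditioned shift): yauib → yauiv
  ⇒ Talena yauiv
Yovati: *yaoib
  yaoib (rule 1 does not apply)
  yaoib → yaoip   [final devoicing]
  yaoip (rule 3 does not apply)
  yaoip → yaoep   [vowel merger]
  giving Yovati yaoep.
No other proto-form is consistent with every reflex, so the reconstruction is *yaoib.

*yaoib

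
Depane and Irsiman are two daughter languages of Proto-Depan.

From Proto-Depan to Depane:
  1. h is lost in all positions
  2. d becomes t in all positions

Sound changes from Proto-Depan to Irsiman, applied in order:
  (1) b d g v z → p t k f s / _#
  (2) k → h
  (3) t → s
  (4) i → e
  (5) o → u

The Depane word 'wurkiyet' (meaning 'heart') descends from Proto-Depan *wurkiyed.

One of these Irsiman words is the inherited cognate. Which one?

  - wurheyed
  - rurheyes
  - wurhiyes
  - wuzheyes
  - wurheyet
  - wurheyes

Irsiman: *wurkiyed > wurkiyet > wurhiyet > wurhiyes > wurheyes  (by final devoicing, unconditioned shift, unconditioned shift, vowel merger)
Among the options, 'wurheyes' alone shows every Irsiman change applied in order.

wurheyes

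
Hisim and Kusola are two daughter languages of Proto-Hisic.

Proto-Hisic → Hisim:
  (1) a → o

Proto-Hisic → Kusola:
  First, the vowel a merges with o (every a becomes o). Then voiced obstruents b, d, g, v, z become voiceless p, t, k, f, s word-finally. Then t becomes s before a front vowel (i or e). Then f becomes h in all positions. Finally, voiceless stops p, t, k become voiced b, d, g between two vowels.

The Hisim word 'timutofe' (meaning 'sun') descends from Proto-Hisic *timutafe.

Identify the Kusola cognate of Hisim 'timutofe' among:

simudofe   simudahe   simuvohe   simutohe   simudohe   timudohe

simudohe

Kusola: *timutafe > timutofe > simutofe > simutohe > simudohe  (by vowel merger, palatalisation, unconditioned shift, intervocalic voicing)
The other candidates each miss or misapply at least one Kusola change.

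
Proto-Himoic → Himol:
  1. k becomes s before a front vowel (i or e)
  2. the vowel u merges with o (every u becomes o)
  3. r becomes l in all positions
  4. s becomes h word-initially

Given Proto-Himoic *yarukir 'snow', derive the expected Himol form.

yalosil

Himol: *yarukir
  yarukir → yarusir   [palatalisation]
  yarusir → yarosir   [vowel merger]
  yarosir → yalosil   [unconditioned shift]
  yalosil (rule 4 does not apply)
  giving Himol yalosil.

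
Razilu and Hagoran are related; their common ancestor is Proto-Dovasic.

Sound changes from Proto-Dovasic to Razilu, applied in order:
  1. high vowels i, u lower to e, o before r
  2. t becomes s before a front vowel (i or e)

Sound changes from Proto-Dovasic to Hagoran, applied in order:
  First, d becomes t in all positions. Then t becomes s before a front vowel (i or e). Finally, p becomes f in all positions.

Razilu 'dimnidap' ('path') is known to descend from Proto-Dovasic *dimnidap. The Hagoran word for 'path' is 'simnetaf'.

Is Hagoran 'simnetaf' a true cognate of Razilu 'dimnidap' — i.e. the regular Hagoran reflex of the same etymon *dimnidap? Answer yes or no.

Derive the expected Hagoran reflex of *dimnidap:
Hagoran: *dimnidap
  dimnidap → timnitap   [unconditioned shift]
  timnitap → simnitap   [palatalisation]
  simnitap → simnitaf   [unconditioned shift]
  giving Hagoran simnitaf.
The regular Hagoran reflex would be 'simnitaf', but the attested form is 'simnetaf'. The correspondence is irregular, so they are not cognates (the Hagoran form has a different source).

no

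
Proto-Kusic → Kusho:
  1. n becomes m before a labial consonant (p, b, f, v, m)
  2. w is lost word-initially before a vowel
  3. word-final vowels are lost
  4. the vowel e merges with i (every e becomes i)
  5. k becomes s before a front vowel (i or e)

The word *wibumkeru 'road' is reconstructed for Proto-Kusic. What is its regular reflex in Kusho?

Kusho: *wibumkeru > ibumkeru > ibumker > ibumkir > ibumsir  (by glide loss, apocope, vowel merger, palatalisation)

ibumsir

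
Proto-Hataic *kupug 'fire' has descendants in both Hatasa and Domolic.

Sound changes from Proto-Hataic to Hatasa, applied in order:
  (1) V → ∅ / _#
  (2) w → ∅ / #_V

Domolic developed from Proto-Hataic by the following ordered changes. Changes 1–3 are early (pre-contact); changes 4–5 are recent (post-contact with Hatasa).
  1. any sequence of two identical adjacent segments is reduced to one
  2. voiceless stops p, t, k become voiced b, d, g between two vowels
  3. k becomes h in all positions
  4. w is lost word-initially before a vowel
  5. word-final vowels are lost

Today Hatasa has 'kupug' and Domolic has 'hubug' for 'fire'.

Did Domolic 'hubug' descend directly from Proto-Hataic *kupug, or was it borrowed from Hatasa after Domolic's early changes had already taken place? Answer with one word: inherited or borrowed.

If inherited, *kupug would pass through all of Domolic's changes:
Domolic: start from *kupug.
  rule 1: no change — kupug
  rule 2 (intervocalic voicing): kupug → kubug
  rule 3 (unconditioned shift): kubug → hubug
  rule 4: no change — hubug
  rule 5: no change — hubug
  ⇒ Domolic hubug
If borrowed from Hatasa 'kupug' after the early changes, it would undergo only the recent ones:
  rule 4 (glide loss): no change (kupug)
  rule 5 (apocope): no change (kupug)
  ⇒ as a loan: kupug
Domolic 'hubug' matches the inherited outcome exactly, so it is an inherited cognate, not a loan.

inherited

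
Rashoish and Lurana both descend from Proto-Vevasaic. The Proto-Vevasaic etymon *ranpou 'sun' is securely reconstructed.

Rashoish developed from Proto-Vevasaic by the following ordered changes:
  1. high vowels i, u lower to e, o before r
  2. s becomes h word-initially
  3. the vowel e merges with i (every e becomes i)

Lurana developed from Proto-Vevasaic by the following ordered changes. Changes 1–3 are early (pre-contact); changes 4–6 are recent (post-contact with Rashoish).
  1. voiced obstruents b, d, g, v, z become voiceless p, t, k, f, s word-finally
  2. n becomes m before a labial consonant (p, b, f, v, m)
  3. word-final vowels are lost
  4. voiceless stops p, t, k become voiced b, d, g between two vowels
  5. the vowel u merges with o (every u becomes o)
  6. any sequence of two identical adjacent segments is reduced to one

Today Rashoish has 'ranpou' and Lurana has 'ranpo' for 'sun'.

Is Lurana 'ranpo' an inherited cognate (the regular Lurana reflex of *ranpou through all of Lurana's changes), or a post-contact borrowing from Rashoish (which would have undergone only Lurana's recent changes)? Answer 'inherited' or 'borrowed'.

borrowed

If inherited, *ranpou would pass through all of Lurana's changes:
Lurana: start from *ranpou.
  rule 1: no change — ranpou
  rule 2 (nasal place assimilation): ranpou → rampou
  rule 3 (apocope): rampou → rampo
  rule 4: no change — rampo
  rule 5: no change — rampo
  rule 6: no change — rampo
  ⇒ Lurana rampo
If borrowed from Rashoish 'ranpou' after the early changes, it would undergo only the recent ones:
  rule 4 (intervocalic voicing): no change (ranpou)
  rule 5 (vowel merger): ranpou → ranpoo
  rule 6 (degemination): ranpoo → ranpo
  ⇒ as a loan: ranpo
Lurana 'ranpo' matches the loan outcome 'ranpo', not the inherited 'rampo' — it skipped the early Lurana changes, so it was borrowed from Rashoish.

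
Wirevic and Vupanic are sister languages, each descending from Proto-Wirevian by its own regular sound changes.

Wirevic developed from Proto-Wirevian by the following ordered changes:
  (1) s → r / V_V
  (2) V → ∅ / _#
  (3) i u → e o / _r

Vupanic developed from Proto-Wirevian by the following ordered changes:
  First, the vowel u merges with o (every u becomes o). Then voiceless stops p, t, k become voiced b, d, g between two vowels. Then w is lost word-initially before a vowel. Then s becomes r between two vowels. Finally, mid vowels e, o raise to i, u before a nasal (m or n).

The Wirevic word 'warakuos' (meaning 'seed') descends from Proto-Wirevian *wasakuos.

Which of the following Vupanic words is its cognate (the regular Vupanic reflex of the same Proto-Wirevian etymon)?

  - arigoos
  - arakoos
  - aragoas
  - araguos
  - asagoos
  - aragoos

Vupanic: *wasakuos > wasakoos > wasagoos > asagoos > aragoos  (by vowel merger, intervocalic voicing, glide loss, rhotacism)
The other candidates each miss or misapply at least one Vupanic change.

aragoos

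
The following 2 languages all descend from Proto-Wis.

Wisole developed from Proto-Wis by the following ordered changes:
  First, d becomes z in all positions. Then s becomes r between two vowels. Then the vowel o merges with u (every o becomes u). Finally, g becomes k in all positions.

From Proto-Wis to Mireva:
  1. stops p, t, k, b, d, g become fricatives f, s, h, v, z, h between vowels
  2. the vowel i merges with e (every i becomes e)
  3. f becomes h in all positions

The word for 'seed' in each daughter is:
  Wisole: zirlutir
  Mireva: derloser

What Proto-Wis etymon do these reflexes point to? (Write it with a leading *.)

*dirlotir

Position 7: Wisole has i, Mireva has e. Wisole preserves i here (none of its changes turn any other segment into i), so the proto-segment is *i.
Position 5: Wisole has u, Mireva has o. Mireva preserves o here (none of its changes turn any other segment into o), so the proto-segment is *o.
Continuing position by position gives *dirlotir; check it forward:
Wisole: *dirlotir
  dirlotir → zirlotir   [unconditioned shift]
  zirlotir (rule 2 does not apply)
  zirlotir → zirlutir   [vowel merger]
  zirlutir (rule 4 does not apply)
  giving Wisole zirlutir.
Mireva: *dirlotir
  dirlotir → dirlosir   [intervocalic lenition]
  dirlosir → derloser   [vowel merger]
  derloser (rule 3 does not apply)
  giving Mireva derloser.
No other proto-form is consistent with every reflex, so the reconstruction is *dirlotir.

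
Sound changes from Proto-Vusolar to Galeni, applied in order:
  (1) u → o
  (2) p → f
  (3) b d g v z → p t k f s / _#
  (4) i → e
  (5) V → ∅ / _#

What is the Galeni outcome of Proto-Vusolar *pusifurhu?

foseforh

Galeni: *pusifurhu > posiforho > fosiforho > foseforho > foseforh  (by vowel merger, unconditioned shift, vowel merger, apocope)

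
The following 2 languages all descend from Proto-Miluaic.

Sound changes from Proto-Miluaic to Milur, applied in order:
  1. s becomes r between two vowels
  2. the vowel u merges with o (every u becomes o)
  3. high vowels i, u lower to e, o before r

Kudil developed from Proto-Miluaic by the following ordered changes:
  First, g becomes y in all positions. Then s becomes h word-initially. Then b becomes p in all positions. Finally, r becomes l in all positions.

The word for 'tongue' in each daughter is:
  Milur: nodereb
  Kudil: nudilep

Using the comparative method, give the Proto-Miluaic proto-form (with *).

Position 2: Milur has o, Kudil has u. Kudil preserves u here (none of its changes turn any other segment into u), so the proto-segment is *u.
Position 4: Milur has e, Kudil has i. Kudil preserves i here (none of its changes turn any other segment into i), so the proto-segment is *i.
Verify the candidate proto-form against each daughter:
Milur: *nudireb
  nudireb (rule 1 does not apply)
  nudireb → nodireb   [vowel merger]
  nodireb → nodereb   [pre-rhotic lowering]
  giving Milur nodereb.
Kudil: *nudireb > nudirep > nudilep  (by unconditioned shift, unconditioned shift)
*nudireb is the unique common source.

*nudireb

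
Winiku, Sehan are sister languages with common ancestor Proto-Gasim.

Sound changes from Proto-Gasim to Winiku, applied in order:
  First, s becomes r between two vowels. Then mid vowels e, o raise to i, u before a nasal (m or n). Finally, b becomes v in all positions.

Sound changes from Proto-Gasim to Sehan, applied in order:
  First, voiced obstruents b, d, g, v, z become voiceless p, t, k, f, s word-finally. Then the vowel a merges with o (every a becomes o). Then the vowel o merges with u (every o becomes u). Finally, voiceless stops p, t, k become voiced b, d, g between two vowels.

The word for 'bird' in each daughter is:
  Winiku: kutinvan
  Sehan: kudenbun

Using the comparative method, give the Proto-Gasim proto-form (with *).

*kutenban

Position 4: Winiku has i, Sehan has e. Sehan preserves e here (none of its changes turn any other segment into e), so the proto-segment is *e.
Position 3: Winiku has t, Sehan has d. Winiku preserves t here (none of its changes turn any other segment into t), so the proto-segment is *t.
This points to *kutenban. Verify forward in each daughter:
Winiku: start from *kutenban.
  rule 1: no change — kutenban
  rule 2 (pre-nasal raising): kutenban → kutinban
  rule 3 (unconditioned shift): kutinban → kutinvan
  ⇒ Winiku kutinvan
Sehan: start from *kutenban.
  rule 1: no change — kutenban
  rule 2 (vowel merger): kutenban → kutenbon
  rule 3 (vowel merger): kutenbon → kutenbun
  rule 4 (intervocalic voicing): kutenbun → kudenbun
  ⇒ Sehan kudenbun
Only *kutenban yields all of Winiku kutinvan, Sehan kudenbun.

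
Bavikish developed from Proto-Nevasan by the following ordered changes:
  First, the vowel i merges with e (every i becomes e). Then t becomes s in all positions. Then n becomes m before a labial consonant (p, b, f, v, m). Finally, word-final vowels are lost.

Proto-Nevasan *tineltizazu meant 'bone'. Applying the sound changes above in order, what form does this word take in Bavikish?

senelsezaz

Bavikish: *tineltizazu
  tineltizazu → teneltezazu   [vowel merger]
  teneltezazu → senelsezazu   [unconditioned shift]
  senelsezazu (rule 3 does not apply)
  senelsezazu → senelsezaz   [apocope]
  giving Bavikish senelsezaz.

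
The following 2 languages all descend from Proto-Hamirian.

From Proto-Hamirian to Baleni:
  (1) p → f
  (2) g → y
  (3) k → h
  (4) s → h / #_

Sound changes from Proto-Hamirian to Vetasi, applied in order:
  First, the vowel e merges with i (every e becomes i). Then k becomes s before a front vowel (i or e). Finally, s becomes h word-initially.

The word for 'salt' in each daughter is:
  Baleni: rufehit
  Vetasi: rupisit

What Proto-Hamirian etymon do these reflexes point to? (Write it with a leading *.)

Position 3: Baleni has f, Vetasi has p. Vetasi preserves p here (none of its changes turn any other segment into p), so the proto-segment is *p.
Position 5: Baleni has h, Vetasi has s. Taking the neighbouring segments as reconstructed: Baleni h could go back to *k or *h; Vetasi s could go back to *k or *s — the one source consistent with every daughter is *k.
Continuing position by position gives *rupekit; check it forward:
Baleni: start from *rupekit.
  rule 1 (unconditioned shift): rupekit → rufekit
  rule 2: no change — rufekit
  rule 3 (unconditioned shift): rufekit → rufehit
  rule 4: no change — rufehit
  ⇒ Baleni rufehit
Vetasi: start from *rupekit.
  rule 1 (vowel merger): rupekit → rupikit
  rule 2 (palatalisation): rupikit → rupisit
  rule 3: no change — rupisit
  ⇒ Vetasi rupisit
Only *rupekit yields all of Baleni rufehit, Vetasi rupisit.

*rupekit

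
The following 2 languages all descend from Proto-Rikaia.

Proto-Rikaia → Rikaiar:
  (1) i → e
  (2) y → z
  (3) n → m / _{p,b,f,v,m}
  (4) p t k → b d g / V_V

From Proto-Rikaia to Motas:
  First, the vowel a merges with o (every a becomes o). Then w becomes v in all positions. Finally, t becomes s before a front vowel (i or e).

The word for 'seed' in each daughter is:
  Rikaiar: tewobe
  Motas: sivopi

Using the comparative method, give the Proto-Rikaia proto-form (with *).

Position 2: Rikaiar has e, Motas has i. Motas preserves i here (none of its changes turn any other segment into i), so the proto-segment is *i.
Position 1: Rikaiar has t, Motas has s. Rikaiar preserves t here (none of its changes turn any other segment into t), so the proto-segment is *t.
Position 5: Rikaiar has b, Motas has p. Motas preserves p here (none of its changes turn any other segment into p), so the proto-segment is *p.
Continuing position by position gives *tiwopi; check it forward:
Rikaiar: start from *tiwopi.
  rule 1 (vowel merger): tiwopi → tewope
  rule 2: no change — tewope
  rule 3: no change — tewope
  rule 4 (intervocalic voicing): tewope → tewobe
  ⇒ Rikaiar tewobe
Motas: start from *tiwopi.
  rule 1: no change — tiwopi
  rule 2 (unconditioned shift): tiwopi → tivopi
  rule 3 (palatalisation): tivopi → sivopi
  ⇒ Motas sivopi
*tiwopi is the unique common source.

*tiwopi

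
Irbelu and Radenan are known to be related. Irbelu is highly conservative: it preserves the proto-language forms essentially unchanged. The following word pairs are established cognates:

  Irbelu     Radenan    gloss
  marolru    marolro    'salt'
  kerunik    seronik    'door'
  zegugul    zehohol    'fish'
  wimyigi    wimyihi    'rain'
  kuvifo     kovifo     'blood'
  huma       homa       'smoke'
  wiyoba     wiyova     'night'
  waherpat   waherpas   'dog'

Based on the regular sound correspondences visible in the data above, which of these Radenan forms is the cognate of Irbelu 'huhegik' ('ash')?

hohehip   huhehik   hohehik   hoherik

hohehik

zegugul ~ zehohol — Irbelu u corresponds to Radenan o after a consonant, before a consonant other than r, m, n, p, b, f, v.
wimyigi ~ wimyihi — Irbelu g corresponds to Radenan h between vowels (before a front vowel).
Applying these to Irbelu 'huhegik':
  huhegik → hohegik   (u→o after a consonant, before a consonant other than r, m, n, p, b, f, v)
  hohegik → hohehik   (g→h between vowels (before a front vowel))
So the Radenan cognate is 'hohehik'.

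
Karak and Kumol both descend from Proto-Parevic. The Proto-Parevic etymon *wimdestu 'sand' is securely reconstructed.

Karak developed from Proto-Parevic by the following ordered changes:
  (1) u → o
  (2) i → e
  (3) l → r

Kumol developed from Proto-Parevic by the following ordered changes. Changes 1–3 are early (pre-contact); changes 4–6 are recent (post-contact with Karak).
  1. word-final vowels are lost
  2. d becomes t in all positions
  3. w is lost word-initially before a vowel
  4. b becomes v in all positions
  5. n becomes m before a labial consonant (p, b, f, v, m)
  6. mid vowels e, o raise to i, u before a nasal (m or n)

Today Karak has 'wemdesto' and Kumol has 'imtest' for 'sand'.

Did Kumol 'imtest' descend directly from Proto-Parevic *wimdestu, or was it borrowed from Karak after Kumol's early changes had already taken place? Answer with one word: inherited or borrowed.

inherited

If inherited, *wimdestu would pass through all of Kumol's changes:
Kumol: *wimdestu
  wimdestu → wimdest   [apocope]
  wimdest → wimtest   [unconditioned shift]
  wimtest → imtest   [glide loss]
  imtest (rule 4 does not apply)
  imtest (rule 5 does not apply)
  imtest (rule 6 does not apply)
  giving Kumol imtest.
If borrowed from Karak 'wemdesto' after the early changes, it would undergo only the recent ones:
  rule 4 (unconditioned shift): no change (wemdesto)
  rule 5 (nasal place assimilation): no change (wemdesto)
  rule 6 (pre-nasal raising): wemdesto → wimdesto
  ⇒ as a loan: wimdesto
Kumol 'imtest' matches the inherited outcome exactly, so it is an inherited cognate, not a loan.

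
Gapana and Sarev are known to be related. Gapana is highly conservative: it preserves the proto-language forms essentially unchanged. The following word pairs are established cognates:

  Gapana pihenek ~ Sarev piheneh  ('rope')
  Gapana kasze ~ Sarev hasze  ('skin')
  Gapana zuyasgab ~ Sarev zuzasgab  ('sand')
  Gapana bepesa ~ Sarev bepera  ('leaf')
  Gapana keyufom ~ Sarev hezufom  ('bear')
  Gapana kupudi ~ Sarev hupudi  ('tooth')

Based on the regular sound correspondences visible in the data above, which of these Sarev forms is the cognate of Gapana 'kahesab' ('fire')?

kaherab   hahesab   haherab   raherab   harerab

kasze ~ hasze — Gapana k corresponds to Sarev h word-initially before a back vowel.
bepesa ~ bepera — Gapana s corresponds to Sarev r between vowels (before a back vowel).
Applying these to Gapana 'kahesab':
  kahesab → hahesab   (k→h word-initially before a back vowel)
  hahesab → haherab   (s→r between vowels (before a back vowel))
So the Sarev cognate is 'haherab'.

haherab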